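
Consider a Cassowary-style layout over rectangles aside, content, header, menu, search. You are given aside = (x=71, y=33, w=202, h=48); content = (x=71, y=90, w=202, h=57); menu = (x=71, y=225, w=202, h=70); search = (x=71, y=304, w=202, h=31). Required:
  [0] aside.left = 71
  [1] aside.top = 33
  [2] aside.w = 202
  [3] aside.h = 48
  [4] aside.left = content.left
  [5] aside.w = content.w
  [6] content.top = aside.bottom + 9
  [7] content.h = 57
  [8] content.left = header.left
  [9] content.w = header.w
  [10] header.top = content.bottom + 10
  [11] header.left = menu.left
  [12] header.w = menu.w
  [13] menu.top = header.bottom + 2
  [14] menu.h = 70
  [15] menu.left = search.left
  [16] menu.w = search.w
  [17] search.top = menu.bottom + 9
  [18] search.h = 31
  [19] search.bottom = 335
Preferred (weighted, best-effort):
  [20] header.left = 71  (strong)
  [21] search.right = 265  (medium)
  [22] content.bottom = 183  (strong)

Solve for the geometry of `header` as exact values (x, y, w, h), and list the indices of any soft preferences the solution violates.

header = (x=71, y=157, w=202, h=66)
violated soft preferences: 21, 22

1. header.x = 71  [content.left = header.left]
2. header.w = 202  [content.w = header.w]
3. header.y = 157  [header.top = content.bottom + 10]
4. header.h = 66  [menu.top = header.bottom + 2]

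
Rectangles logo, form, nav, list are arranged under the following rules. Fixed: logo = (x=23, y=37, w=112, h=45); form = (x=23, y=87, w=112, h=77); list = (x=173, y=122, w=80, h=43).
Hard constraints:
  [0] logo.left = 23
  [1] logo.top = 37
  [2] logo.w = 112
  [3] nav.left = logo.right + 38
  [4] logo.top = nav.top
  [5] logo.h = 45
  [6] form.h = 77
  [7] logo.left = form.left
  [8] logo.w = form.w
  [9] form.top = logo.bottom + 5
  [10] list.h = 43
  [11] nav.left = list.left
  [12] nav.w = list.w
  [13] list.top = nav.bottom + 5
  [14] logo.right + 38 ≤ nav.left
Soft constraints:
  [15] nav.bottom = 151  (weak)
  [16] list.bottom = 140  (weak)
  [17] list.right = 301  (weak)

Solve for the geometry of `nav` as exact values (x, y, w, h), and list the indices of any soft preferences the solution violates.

nav = (x=173, y=37, w=80, h=80)
violated soft preferences: 15, 16, 17

1. nav.x = 173  [nav.left = logo.right + 38]
2. nav.y = 37  [logo.top = nav.top]
3. nav.w = 80  [nav.w = list.w]
4. nav.h = 80  [list.top = nav.bottom + 5]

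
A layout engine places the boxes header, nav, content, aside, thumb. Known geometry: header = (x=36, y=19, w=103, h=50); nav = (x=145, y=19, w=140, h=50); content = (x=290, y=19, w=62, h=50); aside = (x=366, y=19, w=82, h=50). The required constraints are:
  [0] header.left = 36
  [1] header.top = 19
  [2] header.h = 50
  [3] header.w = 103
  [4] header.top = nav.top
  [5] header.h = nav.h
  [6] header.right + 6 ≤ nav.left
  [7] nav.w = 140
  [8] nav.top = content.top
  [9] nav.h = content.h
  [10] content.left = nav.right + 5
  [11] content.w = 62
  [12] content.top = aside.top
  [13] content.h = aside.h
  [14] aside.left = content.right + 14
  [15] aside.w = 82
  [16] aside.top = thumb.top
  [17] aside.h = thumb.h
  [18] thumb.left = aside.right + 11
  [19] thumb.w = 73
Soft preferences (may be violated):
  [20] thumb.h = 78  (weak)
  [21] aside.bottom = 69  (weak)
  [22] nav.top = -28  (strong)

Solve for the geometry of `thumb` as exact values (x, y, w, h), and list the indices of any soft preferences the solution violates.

thumb = (x=459, y=19, w=73, h=50)
violated soft preferences: 20, 22

1. thumb.y = 19  [aside.top = thumb.top]
2. thumb.h = 50  [aside.h = thumb.h]
3. thumb.x = 459  [thumb.left = aside.right + 11]
4. thumb.w = 73  [thumb.w = 73]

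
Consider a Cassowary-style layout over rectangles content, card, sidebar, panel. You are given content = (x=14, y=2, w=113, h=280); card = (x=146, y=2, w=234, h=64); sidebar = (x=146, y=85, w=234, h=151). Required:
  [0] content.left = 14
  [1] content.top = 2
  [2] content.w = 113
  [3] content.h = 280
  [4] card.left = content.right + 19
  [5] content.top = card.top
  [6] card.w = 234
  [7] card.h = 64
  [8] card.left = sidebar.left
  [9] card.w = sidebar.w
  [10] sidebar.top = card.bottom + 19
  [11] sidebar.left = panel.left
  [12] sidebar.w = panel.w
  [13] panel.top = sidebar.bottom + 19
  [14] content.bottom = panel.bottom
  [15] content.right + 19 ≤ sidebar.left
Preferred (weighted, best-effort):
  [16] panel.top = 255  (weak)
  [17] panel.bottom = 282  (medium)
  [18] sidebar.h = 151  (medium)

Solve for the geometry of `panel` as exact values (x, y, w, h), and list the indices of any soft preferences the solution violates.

panel = (x=146, y=255, w=234, h=27)
violated soft preferences: none

1. panel.x = 146  [sidebar.left = panel.left]
2. panel.w = 234  [sidebar.w = panel.w]
3. panel.y = 255  [panel.top = sidebar.bottom + 19]
4. panel.h = 27  [content.bottom = panel.bottom]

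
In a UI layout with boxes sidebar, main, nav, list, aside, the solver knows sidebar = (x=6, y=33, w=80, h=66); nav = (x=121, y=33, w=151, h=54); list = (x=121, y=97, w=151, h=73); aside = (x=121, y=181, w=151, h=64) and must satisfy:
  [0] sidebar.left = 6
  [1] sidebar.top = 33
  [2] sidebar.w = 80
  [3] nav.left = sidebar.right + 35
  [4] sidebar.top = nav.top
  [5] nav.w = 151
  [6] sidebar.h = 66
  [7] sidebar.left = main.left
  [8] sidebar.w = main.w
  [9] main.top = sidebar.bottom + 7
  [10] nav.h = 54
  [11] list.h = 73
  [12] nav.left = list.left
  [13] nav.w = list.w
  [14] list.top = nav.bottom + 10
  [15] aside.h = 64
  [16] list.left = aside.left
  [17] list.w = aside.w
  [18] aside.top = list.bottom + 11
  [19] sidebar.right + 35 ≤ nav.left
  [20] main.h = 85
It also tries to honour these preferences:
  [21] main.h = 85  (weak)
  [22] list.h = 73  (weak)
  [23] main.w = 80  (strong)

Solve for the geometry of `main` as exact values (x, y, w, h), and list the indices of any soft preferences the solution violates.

main = (x=6, y=106, w=80, h=85)
violated soft preferences: none

1. main.x = 6  [sidebar.left = main.left]
2. main.w = 80  [sidebar.w = main.w]
3. main.y = 106  [main.top = sidebar.bottom + 7]
4. main.h = 85  [main.h = 85]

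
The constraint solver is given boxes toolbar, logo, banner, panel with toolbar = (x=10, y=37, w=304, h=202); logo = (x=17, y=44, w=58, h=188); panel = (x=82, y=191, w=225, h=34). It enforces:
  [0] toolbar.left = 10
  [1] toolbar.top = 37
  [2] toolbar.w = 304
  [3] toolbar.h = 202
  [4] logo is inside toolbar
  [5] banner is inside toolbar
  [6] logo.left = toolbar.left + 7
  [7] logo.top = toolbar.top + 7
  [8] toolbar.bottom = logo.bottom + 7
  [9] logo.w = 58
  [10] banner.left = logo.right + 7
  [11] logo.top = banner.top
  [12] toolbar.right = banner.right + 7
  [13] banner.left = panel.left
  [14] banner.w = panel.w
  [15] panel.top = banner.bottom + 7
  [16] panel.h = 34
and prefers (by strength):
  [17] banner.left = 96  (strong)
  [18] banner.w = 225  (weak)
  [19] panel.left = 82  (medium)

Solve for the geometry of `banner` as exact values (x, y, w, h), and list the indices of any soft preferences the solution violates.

1. banner.x = 82  [banner.left = logo.right + 7]
2. banner.y = 44  [logo.top = banner.top]
3. banner.w = 225  [toolbar.right = banner.right + 7]
4. banner.h = 140  [panel.top = banner.bottom + 7]

banner = (x=82, y=44, w=225, h=140)
violated soft preferences: 17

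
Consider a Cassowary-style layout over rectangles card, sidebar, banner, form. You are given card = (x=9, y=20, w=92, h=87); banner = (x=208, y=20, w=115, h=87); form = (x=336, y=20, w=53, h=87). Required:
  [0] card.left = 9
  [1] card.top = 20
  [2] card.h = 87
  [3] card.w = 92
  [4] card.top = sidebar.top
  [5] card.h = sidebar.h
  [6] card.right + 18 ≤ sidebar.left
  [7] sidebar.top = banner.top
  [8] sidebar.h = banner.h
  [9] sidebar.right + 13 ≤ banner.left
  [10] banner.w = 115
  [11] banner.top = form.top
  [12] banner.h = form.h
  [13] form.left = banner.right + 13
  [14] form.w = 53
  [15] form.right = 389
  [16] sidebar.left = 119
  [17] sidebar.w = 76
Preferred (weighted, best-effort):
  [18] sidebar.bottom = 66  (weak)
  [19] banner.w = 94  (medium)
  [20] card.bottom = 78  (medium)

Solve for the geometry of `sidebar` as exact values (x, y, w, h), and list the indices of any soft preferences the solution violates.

sidebar = (x=119, y=20, w=76, h=87)
violated soft preferences: 18, 19, 20

1. sidebar.y = 20  [card.top = sidebar.top]
2. sidebar.h = 87  [card.h = sidebar.h]
3. sidebar.x = 119  [sidebar.left = 119]
4. sidebar.w = 76  [sidebar.w = 76]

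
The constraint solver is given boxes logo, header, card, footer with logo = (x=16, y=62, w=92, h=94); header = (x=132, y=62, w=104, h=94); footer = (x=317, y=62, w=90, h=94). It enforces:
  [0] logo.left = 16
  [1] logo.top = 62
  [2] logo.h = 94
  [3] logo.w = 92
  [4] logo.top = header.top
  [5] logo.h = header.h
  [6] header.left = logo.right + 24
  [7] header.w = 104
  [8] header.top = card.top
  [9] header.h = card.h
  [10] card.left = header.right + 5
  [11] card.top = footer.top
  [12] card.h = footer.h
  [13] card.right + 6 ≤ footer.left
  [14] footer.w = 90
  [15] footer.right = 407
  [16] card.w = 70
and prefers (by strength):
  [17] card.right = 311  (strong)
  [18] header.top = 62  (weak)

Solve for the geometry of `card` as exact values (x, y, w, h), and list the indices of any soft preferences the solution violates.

1. card.y = 62  [header.top = card.top]
2. card.h = 94  [header.h = card.h]
3. card.x = 241  [card.left = header.right + 5]
4. card.w = 70  [card.w = 70]

card = (x=241, y=62, w=70, h=94)
violated soft preferences: none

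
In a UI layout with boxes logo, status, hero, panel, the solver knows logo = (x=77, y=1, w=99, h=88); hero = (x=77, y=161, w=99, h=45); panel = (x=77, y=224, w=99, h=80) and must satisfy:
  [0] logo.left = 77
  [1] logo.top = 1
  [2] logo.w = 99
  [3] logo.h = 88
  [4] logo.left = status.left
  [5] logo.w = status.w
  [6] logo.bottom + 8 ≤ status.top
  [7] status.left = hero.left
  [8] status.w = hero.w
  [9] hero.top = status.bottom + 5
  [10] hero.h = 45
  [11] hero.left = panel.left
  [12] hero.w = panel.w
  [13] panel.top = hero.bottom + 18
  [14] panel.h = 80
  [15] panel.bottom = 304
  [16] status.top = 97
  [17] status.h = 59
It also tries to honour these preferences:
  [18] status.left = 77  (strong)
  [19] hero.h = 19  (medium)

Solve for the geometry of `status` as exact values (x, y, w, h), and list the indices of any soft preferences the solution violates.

1. status.x = 77  [logo.left = status.left]
2. status.w = 99  [logo.w = status.w]
3. status.y = 97  [status.top = 97]
4. status.h = 59  [status.h = 59]

status = (x=77, y=97, w=99, h=59)
violated soft preferences: 19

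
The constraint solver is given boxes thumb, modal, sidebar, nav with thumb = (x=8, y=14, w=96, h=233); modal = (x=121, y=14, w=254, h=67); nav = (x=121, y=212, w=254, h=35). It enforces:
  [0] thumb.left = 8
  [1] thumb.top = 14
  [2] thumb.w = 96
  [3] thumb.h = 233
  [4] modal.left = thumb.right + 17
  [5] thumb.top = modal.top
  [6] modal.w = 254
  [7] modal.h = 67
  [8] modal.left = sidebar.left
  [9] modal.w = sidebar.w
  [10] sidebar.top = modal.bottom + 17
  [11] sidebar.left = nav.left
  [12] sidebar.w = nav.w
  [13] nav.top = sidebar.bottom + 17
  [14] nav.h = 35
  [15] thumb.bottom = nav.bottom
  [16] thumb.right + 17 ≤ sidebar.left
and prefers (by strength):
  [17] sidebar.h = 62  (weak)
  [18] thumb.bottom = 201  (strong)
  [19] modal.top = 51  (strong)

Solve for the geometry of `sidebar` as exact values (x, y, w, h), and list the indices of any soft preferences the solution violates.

sidebar = (x=121, y=98, w=254, h=97)
violated soft preferences: 17, 18, 19

1. sidebar.x = 121  [modal.left = sidebar.left]
2. sidebar.w = 254  [modal.w = sidebar.w]
3. sidebar.y = 98  [sidebar.top = modal.bottom + 17]
4. sidebar.h = 97  [nav.top = sidebar.bottom + 17]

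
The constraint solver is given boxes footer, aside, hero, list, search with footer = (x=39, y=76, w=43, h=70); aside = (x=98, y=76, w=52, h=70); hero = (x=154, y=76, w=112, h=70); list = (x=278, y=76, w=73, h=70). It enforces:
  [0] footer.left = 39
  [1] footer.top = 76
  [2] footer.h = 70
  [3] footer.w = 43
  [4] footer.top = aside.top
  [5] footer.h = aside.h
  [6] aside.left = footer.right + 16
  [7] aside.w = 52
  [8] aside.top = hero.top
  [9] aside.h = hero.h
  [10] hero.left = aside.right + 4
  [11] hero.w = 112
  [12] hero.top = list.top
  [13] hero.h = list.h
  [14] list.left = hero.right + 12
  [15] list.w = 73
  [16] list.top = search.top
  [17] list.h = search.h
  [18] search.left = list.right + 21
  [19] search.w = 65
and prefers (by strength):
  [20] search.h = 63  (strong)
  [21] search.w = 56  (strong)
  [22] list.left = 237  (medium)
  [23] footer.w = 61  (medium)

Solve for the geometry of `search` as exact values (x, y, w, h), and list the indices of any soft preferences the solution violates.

search = (x=372, y=76, w=65, h=70)
violated soft preferences: 20, 21, 22, 23

1. search.y = 76  [list.top = search.top]
2. search.h = 70  [list.h = search.h]
3. search.x = 372  [search.left = list.right + 21]
4. search.w = 65  [search.w = 65]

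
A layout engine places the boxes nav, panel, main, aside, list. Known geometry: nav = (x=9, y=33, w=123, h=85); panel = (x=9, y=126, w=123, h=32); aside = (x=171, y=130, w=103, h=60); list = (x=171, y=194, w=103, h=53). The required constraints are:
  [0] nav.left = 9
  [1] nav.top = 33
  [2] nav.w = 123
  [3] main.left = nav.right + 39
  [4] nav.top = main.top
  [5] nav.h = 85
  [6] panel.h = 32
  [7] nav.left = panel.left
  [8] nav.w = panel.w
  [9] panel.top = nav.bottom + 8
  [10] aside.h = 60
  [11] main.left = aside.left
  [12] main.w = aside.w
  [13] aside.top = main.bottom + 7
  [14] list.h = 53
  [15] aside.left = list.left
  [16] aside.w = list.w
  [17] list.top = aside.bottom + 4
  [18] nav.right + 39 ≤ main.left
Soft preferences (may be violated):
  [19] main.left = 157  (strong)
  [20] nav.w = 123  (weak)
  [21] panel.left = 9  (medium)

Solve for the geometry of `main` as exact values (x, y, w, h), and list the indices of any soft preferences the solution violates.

1. main.x = 171  [main.left = nav.right + 39]
2. main.y = 33  [nav.top = main.top]
3. main.w = 103  [main.w = aside.w]
4. main.h = 90  [aside.top = main.bottom + 7]

main = (x=171, y=33, w=103, h=90)
violated soft preferences: 19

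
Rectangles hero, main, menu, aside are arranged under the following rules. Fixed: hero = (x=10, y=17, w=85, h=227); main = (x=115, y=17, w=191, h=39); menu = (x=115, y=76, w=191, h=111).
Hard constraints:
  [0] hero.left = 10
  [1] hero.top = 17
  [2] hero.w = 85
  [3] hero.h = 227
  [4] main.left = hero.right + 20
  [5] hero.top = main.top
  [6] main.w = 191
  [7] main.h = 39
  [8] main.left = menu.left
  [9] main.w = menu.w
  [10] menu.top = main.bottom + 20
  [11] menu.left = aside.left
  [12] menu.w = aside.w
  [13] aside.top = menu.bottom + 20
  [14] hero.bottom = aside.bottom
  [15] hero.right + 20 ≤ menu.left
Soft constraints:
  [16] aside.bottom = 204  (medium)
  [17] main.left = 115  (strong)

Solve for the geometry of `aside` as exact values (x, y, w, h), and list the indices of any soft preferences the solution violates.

1. aside.x = 115  [menu.left = aside.left]
2. aside.w = 191  [menu.w = aside.w]
3. aside.y = 207  [aside.top = menu.bottom + 20]
4. aside.h = 37  [hero.bottom = aside.bottom]

aside = (x=115, y=207, w=191, h=37)
violated soft preferences: 16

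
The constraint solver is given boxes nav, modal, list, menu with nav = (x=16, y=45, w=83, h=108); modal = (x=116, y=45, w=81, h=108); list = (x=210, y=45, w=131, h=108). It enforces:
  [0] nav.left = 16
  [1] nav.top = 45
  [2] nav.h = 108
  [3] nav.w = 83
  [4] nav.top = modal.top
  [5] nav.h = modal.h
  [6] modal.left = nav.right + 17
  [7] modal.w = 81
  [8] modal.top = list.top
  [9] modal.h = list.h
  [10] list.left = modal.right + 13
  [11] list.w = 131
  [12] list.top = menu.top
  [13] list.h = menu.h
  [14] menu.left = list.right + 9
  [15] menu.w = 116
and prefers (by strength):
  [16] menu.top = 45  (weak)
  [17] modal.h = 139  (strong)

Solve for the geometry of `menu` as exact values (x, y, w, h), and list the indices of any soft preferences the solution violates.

1. menu.y = 45  [list.top = menu.top]
2. menu.h = 108  [list.h = menu.h]
3. menu.x = 350  [menu.left = list.right + 9]
4. menu.w = 116  [menu.w = 116]

menu = (x=350, y=45, w=116, h=108)
violated soft preferences: 17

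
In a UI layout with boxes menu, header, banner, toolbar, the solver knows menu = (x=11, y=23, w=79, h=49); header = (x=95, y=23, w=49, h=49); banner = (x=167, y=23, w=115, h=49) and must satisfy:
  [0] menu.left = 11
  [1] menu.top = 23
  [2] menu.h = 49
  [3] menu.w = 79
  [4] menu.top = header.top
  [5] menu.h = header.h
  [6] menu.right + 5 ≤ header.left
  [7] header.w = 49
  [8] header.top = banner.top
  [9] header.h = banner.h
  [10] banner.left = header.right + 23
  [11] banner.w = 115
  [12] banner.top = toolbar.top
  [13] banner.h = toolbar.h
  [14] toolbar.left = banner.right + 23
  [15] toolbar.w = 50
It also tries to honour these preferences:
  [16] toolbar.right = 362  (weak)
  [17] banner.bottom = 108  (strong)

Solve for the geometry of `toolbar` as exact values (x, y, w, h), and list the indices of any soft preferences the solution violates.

1. toolbar.y = 23  [banner.top = toolbar.top]
2. toolbar.h = 49  [banner.h = toolbar.h]
3. toolbar.x = 305  [toolbar.left = banner.right + 23]
4. toolbar.w = 50  [toolbar.w = 50]

toolbar = (x=305, y=23, w=50, h=49)
violated soft preferences: 16, 17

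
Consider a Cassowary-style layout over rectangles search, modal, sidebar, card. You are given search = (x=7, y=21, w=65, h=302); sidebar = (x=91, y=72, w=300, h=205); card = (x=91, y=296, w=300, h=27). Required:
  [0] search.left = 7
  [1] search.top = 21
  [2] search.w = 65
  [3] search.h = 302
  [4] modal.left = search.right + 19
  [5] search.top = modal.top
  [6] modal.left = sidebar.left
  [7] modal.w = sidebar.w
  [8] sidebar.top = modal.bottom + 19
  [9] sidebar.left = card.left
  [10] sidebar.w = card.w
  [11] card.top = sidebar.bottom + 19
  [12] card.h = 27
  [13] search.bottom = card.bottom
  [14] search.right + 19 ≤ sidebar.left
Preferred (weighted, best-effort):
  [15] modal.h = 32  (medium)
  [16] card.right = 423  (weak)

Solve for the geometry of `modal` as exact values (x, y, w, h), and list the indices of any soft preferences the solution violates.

1. modal.x = 91  [modal.left = search.right + 19]
2. modal.y = 21  [search.top = modal.top]
3. modal.w = 300  [modal.w = sidebar.w]
4. modal.h = 32  [sidebar.top = modal.bottom + 19]

modal = (x=91, y=21, w=300, h=32)
violated soft preferences: 16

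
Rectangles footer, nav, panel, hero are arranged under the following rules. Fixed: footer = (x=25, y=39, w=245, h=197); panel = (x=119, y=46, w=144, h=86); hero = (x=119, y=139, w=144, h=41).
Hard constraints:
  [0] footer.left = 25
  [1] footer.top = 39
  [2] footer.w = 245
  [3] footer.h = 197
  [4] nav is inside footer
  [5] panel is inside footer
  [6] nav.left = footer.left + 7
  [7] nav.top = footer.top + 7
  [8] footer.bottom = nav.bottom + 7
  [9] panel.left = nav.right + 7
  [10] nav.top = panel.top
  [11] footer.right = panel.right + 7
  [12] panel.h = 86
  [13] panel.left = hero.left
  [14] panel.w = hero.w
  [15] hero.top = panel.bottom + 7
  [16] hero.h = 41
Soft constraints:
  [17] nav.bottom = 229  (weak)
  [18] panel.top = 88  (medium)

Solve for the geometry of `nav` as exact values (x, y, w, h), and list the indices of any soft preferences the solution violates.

1. nav.x = 32  [nav.left = footer.left + 7]
2. nav.y = 46  [nav.top = footer.top + 7]
3. nav.h = 183  [footer.bottom = nav.bottom + 7]
4. nav.w = 80  [panel.left = nav.right + 7]

nav = (x=32, y=46, w=80, h=183)
violated soft preferences: 18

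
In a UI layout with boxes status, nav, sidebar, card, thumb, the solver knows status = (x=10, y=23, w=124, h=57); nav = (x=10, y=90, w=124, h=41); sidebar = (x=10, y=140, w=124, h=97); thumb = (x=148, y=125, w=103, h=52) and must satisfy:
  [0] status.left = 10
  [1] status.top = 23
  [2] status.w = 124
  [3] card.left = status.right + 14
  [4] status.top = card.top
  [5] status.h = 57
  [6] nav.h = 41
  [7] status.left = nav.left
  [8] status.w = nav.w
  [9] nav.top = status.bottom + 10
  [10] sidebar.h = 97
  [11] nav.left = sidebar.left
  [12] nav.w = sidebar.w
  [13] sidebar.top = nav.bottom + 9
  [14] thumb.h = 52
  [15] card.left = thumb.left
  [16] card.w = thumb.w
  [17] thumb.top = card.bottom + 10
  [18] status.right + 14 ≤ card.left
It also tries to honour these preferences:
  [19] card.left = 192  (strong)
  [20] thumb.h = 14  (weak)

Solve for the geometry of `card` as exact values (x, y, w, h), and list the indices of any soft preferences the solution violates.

1. card.x = 148  [card.left = status.right + 14]
2. card.y = 23  [status.top = card.top]
3. card.w = 103  [card.w = thumb.w]
4. card.h = 92  [thumb.top = card.bottom + 10]

card = (x=148, y=23, w=103, h=92)
violated soft preferences: 19, 20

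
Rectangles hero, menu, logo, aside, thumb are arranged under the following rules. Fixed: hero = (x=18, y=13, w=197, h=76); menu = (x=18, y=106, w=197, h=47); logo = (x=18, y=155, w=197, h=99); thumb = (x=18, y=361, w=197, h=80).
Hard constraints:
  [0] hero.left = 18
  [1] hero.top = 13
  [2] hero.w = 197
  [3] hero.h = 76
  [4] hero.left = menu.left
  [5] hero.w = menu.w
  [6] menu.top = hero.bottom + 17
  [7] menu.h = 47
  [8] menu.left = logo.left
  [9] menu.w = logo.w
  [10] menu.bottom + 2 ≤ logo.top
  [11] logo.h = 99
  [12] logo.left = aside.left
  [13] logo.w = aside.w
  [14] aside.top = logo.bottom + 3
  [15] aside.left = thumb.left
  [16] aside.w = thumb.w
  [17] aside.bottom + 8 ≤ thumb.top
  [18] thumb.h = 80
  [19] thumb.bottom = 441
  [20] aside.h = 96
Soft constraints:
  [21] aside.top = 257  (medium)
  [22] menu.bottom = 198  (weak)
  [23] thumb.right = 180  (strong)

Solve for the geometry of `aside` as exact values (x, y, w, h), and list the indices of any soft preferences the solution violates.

1. aside.x = 18  [logo.left = aside.left]
2. aside.w = 197  [logo.w = aside.w]
3. aside.y = 257  [aside.top = logo.bottom + 3]
4. aside.h = 96  [aside.h = 96]

aside = (x=18, y=257, w=197, h=96)
violated soft preferences: 22, 23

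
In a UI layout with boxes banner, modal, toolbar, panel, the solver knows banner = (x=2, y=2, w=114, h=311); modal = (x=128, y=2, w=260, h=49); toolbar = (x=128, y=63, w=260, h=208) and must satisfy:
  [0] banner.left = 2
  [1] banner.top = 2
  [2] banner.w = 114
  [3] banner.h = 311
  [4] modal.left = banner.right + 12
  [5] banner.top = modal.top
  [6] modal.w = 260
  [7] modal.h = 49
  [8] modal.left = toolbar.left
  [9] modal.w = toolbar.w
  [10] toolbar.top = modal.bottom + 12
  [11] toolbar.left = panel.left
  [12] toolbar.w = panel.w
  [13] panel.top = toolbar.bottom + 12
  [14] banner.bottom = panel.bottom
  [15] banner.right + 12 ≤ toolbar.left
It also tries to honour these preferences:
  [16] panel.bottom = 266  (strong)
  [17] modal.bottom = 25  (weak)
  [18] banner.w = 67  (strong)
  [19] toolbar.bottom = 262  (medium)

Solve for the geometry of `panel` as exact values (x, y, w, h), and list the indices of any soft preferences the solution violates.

1. panel.x = 128  [toolbar.left = panel.left]
2. panel.w = 260  [toolbar.w = panel.w]
3. panel.y = 283  [panel.top = toolbar.bottom + 12]
4. panel.h = 30  [banner.bottom = panel.bottom]

panel = (x=128, y=283, w=260, h=30)
violated soft preferences: 16, 17, 18, 19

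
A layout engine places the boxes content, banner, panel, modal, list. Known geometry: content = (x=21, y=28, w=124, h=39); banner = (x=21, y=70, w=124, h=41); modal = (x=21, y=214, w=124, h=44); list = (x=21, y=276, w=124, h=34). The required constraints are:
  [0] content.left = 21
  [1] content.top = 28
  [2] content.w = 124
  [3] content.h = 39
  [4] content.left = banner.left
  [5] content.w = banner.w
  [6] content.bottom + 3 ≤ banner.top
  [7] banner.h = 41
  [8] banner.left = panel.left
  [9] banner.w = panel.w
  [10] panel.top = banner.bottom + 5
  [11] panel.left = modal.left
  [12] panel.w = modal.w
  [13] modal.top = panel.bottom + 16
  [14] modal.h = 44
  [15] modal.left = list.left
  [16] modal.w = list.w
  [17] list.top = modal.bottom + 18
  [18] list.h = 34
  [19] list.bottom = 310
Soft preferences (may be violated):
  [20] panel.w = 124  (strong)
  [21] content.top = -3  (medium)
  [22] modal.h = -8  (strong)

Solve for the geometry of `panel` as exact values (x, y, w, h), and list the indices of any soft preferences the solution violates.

panel = (x=21, y=116, w=124, h=82)
violated soft preferences: 21, 22

1. panel.x = 21  [banner.left = panel.left]
2. panel.w = 124  [banner.w = panel.w]
3. panel.y = 116  [panel.top = banner.bottom + 5]
4. panel.h = 82  [modal.top = panel.bottom + 16]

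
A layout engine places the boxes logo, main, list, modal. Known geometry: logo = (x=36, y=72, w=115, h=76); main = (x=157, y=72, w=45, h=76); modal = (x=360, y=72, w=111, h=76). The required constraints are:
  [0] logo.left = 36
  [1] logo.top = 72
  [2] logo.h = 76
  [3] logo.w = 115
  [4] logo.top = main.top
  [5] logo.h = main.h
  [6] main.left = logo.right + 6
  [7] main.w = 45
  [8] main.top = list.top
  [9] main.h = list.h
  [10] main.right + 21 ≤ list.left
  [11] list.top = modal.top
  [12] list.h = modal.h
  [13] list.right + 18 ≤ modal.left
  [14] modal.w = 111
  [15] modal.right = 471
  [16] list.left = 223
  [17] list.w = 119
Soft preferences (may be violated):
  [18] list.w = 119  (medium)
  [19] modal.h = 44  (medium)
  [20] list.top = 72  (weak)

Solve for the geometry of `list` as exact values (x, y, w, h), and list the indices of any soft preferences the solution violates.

list = (x=223, y=72, w=119, h=76)
violated soft preferences: 19

1. list.y = 72  [main.top = list.top]
2. list.h = 76  [main.h = list.h]
3. list.x = 223  [list.left = 223]
4. list.w = 119  [list.w = 119]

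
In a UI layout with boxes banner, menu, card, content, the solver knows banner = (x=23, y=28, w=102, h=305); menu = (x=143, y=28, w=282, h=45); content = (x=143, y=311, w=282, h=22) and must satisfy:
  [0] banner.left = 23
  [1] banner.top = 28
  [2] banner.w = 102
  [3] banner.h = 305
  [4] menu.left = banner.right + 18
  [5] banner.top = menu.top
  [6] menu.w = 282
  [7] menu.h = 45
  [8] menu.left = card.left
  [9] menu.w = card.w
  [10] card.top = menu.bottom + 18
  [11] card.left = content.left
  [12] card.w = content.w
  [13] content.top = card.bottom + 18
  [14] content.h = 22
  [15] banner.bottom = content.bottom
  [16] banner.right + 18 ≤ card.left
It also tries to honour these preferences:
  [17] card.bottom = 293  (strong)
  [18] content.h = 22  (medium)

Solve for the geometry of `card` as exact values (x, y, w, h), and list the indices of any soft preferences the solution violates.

card = (x=143, y=91, w=282, h=202)
violated soft preferences: none

1. card.x = 143  [menu.left = card.left]
2. card.w = 282  [menu.w = card.w]
3. card.y = 91  [card.top = menu.bottom + 18]
4. card.h = 202  [content.top = card.bottom + 18]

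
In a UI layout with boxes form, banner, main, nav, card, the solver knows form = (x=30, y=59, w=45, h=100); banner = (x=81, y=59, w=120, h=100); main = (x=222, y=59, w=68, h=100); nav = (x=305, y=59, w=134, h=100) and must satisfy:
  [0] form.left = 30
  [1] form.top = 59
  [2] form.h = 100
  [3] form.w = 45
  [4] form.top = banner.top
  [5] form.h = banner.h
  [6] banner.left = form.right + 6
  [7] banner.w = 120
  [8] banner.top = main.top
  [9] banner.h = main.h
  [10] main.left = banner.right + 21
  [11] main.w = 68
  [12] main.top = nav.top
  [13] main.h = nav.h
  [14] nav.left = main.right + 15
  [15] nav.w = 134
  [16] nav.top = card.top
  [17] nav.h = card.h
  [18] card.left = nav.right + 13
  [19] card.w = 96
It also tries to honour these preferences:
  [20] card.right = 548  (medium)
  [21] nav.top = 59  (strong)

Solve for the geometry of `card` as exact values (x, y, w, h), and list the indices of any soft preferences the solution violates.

card = (x=452, y=59, w=96, h=100)
violated soft preferences: none

1. card.y = 59  [nav.top = card.top]
2. card.h = 100  [nav.h = card.h]
3. card.x = 452  [card.left = nav.right + 13]
4. card.w = 96  [card.w = 96]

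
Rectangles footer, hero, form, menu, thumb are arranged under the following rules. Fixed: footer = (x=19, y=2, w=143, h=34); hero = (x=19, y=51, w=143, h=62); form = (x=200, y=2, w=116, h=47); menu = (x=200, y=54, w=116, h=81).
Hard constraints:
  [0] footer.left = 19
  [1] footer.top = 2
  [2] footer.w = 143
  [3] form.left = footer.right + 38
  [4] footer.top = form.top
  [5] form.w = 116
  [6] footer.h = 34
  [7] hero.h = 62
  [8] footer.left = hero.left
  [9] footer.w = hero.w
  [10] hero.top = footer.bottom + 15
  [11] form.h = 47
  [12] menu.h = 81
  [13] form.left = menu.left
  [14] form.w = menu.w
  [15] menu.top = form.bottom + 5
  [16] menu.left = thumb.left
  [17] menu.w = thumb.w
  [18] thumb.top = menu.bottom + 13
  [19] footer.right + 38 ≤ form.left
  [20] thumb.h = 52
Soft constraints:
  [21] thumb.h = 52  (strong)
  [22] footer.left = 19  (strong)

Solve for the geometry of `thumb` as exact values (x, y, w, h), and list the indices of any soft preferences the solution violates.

1. thumb.x = 200  [menu.left = thumb.left]
2. thumb.w = 116  [menu.w = thumb.w]
3. thumb.y = 148  [thumb.top = menu.bottom + 13]
4. thumb.h = 52  [thumb.h = 52]

thumb = (x=200, y=148, w=116, h=52)
violated soft preferences: none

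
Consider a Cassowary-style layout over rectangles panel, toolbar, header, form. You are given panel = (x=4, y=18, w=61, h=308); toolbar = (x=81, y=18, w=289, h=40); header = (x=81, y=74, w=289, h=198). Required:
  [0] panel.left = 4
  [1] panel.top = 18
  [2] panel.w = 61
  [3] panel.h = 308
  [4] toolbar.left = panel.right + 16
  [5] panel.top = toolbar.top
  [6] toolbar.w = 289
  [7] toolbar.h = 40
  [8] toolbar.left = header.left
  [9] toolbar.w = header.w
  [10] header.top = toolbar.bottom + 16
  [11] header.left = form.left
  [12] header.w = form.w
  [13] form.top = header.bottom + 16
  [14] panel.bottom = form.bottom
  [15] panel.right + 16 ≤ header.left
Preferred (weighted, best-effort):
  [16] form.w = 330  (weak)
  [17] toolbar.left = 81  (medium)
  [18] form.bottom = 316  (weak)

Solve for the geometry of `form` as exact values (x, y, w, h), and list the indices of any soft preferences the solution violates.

1. form.x = 81  [header.left = form.left]
2. form.w = 289  [header.w = form.w]
3. form.y = 288  [form.top = header.bottom + 16]
4. form.h = 38  [panel.bottom = form.bottom]

form = (x=81, y=288, w=289, h=38)
violated soft preferences: 16, 18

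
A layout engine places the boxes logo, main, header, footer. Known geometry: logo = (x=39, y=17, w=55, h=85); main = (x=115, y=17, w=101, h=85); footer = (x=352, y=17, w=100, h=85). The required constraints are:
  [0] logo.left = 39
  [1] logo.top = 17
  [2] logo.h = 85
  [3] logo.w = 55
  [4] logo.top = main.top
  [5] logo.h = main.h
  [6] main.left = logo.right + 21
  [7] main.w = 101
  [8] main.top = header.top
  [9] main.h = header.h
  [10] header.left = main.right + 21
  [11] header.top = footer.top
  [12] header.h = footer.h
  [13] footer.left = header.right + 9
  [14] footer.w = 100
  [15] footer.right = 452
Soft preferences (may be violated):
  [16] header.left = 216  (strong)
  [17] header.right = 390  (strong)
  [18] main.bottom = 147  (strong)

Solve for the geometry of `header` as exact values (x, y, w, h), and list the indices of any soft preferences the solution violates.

header = (x=237, y=17, w=106, h=85)
violated soft preferences: 16, 17, 18

1. header.y = 17  [main.top = header.top]
2. header.h = 85  [main.h = header.h]
3. header.x = 237  [header.left = main.right + 21]
4. header.w = 106  [footer.left = header.right + 9]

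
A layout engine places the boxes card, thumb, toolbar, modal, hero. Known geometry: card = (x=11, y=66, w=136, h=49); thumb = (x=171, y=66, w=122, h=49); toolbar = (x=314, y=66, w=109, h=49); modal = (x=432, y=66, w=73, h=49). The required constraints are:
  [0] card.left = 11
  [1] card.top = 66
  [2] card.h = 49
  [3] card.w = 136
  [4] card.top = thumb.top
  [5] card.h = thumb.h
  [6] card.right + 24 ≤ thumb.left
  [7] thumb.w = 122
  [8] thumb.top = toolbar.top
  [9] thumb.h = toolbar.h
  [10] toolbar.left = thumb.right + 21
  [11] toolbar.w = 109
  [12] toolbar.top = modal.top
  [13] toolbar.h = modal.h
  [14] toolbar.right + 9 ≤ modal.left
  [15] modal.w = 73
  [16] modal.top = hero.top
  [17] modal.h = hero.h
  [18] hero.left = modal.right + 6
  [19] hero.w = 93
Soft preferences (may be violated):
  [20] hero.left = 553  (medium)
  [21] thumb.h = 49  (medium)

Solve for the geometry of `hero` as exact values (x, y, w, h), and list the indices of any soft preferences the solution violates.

1. hero.y = 66  [modal.top = hero.top]
2. hero.h = 49  [modal.h = hero.h]
3. hero.x = 511  [hero.left = modal.right + 6]
4. hero.w = 93  [hero.w = 93]

hero = (x=511, y=66, w=93, h=49)
violated soft preferences: 20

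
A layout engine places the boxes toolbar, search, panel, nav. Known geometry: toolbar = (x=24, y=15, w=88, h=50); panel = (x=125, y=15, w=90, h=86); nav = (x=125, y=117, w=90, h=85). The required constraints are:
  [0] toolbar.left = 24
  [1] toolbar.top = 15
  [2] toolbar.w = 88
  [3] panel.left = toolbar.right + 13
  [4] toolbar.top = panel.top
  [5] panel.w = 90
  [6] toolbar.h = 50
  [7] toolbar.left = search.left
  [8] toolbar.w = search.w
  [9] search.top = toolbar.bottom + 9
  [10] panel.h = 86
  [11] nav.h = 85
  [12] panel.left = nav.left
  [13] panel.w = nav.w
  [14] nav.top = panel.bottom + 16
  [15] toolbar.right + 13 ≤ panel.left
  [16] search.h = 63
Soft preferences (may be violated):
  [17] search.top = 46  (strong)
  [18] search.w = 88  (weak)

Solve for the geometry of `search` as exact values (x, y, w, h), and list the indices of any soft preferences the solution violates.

search = (x=24, y=74, w=88, h=63)
violated soft preferences: 17

1. search.x = 24  [toolbar.left = search.left]
2. search.w = 88  [toolbar.w = search.w]
3. search.y = 74  [search.top = toolbar.bottom + 9]
4. search.h = 63  [search.h = 63]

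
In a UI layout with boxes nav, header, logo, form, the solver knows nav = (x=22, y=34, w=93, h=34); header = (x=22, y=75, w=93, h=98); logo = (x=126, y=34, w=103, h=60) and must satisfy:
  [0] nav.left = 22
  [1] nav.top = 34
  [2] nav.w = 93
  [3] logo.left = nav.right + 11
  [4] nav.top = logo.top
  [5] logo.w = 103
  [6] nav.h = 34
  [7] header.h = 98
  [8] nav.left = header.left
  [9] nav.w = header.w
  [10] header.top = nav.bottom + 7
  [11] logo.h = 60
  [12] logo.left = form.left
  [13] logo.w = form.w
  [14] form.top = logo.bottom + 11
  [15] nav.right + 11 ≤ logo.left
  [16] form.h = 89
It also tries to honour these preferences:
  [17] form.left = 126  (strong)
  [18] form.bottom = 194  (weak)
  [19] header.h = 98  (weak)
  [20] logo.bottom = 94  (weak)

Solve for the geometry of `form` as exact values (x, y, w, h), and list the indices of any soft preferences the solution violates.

form = (x=126, y=105, w=103, h=89)
violated soft preferences: none

1. form.x = 126  [logo.left = form.left]
2. form.w = 103  [logo.w = form.w]
3. form.y = 105  [form.top = logo.bottom + 11]
4. form.h = 89  [form.h = 89]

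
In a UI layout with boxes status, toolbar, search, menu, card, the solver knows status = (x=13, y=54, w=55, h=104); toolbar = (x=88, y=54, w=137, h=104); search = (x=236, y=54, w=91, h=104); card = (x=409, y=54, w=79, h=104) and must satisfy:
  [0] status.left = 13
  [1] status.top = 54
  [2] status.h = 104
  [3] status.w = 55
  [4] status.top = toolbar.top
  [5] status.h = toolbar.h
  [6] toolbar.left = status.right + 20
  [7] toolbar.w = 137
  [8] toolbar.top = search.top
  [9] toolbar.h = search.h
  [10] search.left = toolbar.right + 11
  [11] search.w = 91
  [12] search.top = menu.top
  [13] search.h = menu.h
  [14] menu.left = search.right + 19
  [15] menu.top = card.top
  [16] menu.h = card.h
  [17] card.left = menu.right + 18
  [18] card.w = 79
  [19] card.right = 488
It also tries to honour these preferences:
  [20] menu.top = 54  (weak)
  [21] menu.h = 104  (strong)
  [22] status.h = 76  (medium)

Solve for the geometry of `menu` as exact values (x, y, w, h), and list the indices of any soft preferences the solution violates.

menu = (x=346, y=54, w=45, h=104)
violated soft preferences: 22

1. menu.y = 54  [search.top = menu.top]
2. menu.h = 104  [search.h = menu.h]
3. menu.x = 346  [menu.left = search.right + 19]
4. menu.w = 45  [card.left = menu.right + 18]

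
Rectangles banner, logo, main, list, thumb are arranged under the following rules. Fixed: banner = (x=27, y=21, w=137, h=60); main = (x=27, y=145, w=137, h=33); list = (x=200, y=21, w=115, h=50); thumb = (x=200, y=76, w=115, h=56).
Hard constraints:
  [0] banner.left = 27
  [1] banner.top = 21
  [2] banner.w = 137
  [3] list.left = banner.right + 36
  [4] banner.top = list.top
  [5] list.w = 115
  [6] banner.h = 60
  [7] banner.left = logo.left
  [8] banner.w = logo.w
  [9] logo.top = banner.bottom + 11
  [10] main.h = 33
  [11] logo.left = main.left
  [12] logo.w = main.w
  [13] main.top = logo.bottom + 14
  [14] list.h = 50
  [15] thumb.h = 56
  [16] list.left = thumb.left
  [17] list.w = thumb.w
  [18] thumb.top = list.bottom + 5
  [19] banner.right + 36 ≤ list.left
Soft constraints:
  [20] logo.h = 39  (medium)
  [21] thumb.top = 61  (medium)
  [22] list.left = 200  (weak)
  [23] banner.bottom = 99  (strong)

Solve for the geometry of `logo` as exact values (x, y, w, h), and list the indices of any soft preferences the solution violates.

logo = (x=27, y=92, w=137, h=39)
violated soft preferences: 21, 23

1. logo.x = 27  [banner.left = logo.left]
2. logo.w = 137  [banner.w = logo.w]
3. logo.y = 92  [logo.top = banner.bottom + 11]
4. logo.h = 39  [main.top = logo.bottom + 14]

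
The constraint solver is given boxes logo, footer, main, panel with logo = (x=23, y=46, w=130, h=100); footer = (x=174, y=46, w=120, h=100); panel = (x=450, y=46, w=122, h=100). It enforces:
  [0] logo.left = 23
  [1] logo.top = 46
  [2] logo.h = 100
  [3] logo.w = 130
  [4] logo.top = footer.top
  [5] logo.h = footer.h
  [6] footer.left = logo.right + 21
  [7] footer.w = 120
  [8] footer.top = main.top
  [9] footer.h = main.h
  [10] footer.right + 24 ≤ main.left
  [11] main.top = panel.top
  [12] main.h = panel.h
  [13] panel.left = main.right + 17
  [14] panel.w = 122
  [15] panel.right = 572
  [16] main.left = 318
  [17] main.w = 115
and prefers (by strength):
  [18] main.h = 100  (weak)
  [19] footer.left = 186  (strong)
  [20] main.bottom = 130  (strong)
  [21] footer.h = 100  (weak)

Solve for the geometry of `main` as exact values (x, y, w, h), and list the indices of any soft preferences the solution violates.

1. main.y = 46  [footer.top = main.top]
2. main.h = 100  [footer.h = main.h]
3. main.x = 318  [main.left = 318]
4. main.w = 115  [main.w = 115]

main = (x=318, y=46, w=115, h=100)
violated soft preferences: 19, 20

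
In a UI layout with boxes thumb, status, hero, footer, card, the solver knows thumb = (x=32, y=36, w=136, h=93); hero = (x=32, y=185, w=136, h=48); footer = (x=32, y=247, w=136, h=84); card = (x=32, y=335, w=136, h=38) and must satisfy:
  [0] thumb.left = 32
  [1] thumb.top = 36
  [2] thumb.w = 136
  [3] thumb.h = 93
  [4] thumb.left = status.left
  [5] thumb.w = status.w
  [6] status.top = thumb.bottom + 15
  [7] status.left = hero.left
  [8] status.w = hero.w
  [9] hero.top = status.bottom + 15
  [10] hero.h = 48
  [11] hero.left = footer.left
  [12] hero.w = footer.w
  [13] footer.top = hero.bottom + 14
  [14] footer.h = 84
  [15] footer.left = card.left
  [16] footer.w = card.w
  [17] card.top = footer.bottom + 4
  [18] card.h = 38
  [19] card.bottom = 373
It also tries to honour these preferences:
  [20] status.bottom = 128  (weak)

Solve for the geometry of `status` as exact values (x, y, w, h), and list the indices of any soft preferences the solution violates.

status = (x=32, y=144, w=136, h=26)
violated soft preferences: 20

1. status.x = 32  [thumb.left = status.left]
2. status.w = 136  [thumb.w = status.w]
3. status.y = 144  [status.top = thumb.bottom + 15]
4. status.h = 26  [hero.top = status.bottom + 15]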